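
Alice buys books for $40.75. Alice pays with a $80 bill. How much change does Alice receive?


Start with the amount paid:
$80
Subtract the price:
$80 - $40.75 = $39.25

$39.25


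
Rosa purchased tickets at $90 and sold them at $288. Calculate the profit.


Selling price = $288
Cost price = $90
Profit = selling price - cost price:
Profit = $288 - $90 = $198

$198


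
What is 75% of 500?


Convert percentage to decimal:
75% = 0.75
Multiply:
500 x 0.75 = 375

375


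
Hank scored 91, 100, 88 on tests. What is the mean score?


Add the scores:
91 + 100 + 88 = 279
Divide by the number of tests:
279 / 3 = 93

93


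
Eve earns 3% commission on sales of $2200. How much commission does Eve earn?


Convert rate to decimal:
3% = 0.03
Multiply by sales:
$2200 x 0.03 = $66

$66


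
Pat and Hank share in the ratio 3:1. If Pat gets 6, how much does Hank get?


Find the multiplier:
6 / 3 = 2
Apply to Hank's share:
1 x 2 = 2

2


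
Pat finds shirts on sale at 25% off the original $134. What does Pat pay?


Calculate the discount amount:
25% of $134 = $33.50
Subtract from original:
$134 - $33.50 = $100.50

$100.50


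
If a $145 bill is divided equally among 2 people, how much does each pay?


Total bill: $145
Number of people: 2
Each pays: $145 / 2 = $72.50

$72.50


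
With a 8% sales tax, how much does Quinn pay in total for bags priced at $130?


Calculate the tax:
8% of $130 = $10.40
Add tax to price:
$130 + $10.40 = $140.40

$140.40


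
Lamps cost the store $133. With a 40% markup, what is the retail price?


Calculate the markup amount:
40% of $133 = $53.20
Add to cost:
$133 + $53.20 = $186.20

$186.20


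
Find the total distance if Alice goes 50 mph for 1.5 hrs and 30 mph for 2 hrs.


Leg 1 distance:
50 x 1.5 = 75 miles
Leg 2 distance:
30 x 2 = 60 miles
Total distance:
75 + 60 = 135 miles

135 miles


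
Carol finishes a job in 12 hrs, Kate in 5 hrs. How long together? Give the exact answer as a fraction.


Carol's rate: 1/12 of the job per hour
Kate's rate: 1/5 of the job per hour
Combined rate: 1/12 + 1/5 = 17/60 per hour
Time = 1 / (17/60) = 60/17 hours (≈ 3.53 hours)

60/17 hours


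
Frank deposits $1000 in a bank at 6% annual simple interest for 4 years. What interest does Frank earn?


Use the formula I = P x R x T / 100
P x R x T = 1000 x 6 x 4 = 24000
I = 24000 / 100 = $240

$240


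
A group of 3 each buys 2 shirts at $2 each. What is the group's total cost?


Cost per person:
2 x $2 = $4
Group total:
3 x $4 = $12

$12


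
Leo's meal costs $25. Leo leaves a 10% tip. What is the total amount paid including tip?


Calculate the tip:
10% of $25 = $2.50
Add tip to meal cost:
$25 + $2.50 = $27.50

$27.50


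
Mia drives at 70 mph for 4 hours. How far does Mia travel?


Use the formula: distance = speed x time
Speed = 70 mph, Time = 4 hours
70 x 4 = 280 miles

280 miles


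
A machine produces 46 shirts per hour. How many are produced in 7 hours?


Production rate: 46 shirts per hour
Time: 7 hours
Total: 46 x 7 = 322 shirts

322 shirts


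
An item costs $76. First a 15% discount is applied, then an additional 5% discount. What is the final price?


First discount:
15% of $76 = $11.40
Price after first discount:
$76 - $11.40 = $64.60
Second discount:
5% of $64.60 = $3.23
Final price:
$64.60 - $3.23 = $61.37

$61.37


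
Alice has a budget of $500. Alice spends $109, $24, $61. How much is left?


Add up expenses:
$109 + $24 + $61 = $194
Subtract from budget:
$500 - $194 = $306

$306


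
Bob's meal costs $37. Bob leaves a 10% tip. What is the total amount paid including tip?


Calculate the tip:
10% of $37 = $3.70
Add tip to meal cost:
$37 + $3.70 = $40.70

$40.70


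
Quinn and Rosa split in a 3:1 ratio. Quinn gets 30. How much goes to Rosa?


Find the multiplier:
30 / 3 = 10
Apply to Rosa's share:
1 x 10 = 10

10


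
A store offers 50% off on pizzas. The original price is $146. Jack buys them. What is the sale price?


Calculate the discount amount:
50% of $146 = $73
Subtract from original:
$146 - $73 = $73

$73


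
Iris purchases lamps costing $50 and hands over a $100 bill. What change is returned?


Start with the amount paid:
$100
Subtract the price:
$100 - $50 = $50

$50


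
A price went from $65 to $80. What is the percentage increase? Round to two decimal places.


Find the absolute change:
|80 - 65| = 15
Divide by original and multiply by 100:
15 / 65 x 100 = 23.0769...% ≈ 23.08%

23.08%


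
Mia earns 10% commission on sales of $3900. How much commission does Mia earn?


Convert rate to decimal:
10% = 0.1
Multiply by sales:
$3900 x 0.1 = $390

$390


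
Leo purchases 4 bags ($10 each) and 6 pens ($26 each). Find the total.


Cost of bags:
4 x $10 = $40
Cost of pens:
6 x $26 = $156
Add both:
$40 + $156 = $196

$196


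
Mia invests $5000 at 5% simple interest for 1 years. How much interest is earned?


Use the formula I = P x R x T / 100
P x R x T = 5000 x 5 x 1 = 25000
I = 25000 / 100 = $250

$250


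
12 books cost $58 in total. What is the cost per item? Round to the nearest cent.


Total cost: $58
Number of items: 12
Unit price: $58 / 12 = $4.8333... ≈ $4.83

$4.83


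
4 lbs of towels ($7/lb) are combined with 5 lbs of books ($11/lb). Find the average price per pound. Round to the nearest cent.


Cost of towels:
4 x $7 = $28
Cost of books:
5 x $11 = $55
Total cost: $28 + $55 = $83
Total weight: 9 lbs
Average: $83 / 9 = $9.2222... ≈ $9.22/lb

$9.22/lb


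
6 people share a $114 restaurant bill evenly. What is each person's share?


Total bill: $114
Number of people: 6
Each pays: $114 / 6 = $19

$19


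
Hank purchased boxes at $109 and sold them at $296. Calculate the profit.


Selling price = $296
Cost price = $109
Profit = selling price - cost price:
Profit = $296 - $109 = $187

$187


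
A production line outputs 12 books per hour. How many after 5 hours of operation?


Production rate: 12 books per hour
Time: 5 hours
Total: 12 x 5 = 60 books

60 books


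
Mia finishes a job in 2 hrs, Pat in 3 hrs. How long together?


Mia's rate: 1/2 of the job per hour
Pat's rate: 1/3 of the job per hour
Combined rate: 1/2 + 1/3 = 5/6 per hour
Time = 1 / (5/6) = 6/5 = 1.2 hours

1.2 hours


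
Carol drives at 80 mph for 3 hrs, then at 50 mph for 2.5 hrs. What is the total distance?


Leg 1 distance:
80 x 3 = 240 miles
Leg 2 distance:
50 x 2.5 = 125 miles
Total distance:
240 + 125 = 365 miles

365 miles


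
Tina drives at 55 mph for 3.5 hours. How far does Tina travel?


Use the formula: distance = speed x time
Speed = 55 mph, Time = 3.5 hours
55 x 3.5 = 192.5 miles

192.5 miles


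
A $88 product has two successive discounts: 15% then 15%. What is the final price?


First discount:
15% of $88 = $13.20
Price after first discount:
$88 - $13.20 = $74.80
Second discount:
15% of $74.80 = $11.22
Final price:
$74.80 - $11.22 = $63.58

$63.58


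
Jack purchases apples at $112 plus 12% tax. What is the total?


Calculate the tax:
12% of $112 = $13.44
Add tax to price:
$112 + $13.44 = $125.44

$125.44


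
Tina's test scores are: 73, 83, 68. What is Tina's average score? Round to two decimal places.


Add the scores:
73 + 83 + 68 = 224
Divide by the number of tests:
224 / 3 = 74.6666... ≈ 74.67

74.67


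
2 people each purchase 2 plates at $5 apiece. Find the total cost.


Cost per person:
2 x $5 = $10
Group total:
2 x $10 = $20

$20


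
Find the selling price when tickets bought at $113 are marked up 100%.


Calculate the markup amount:
100% of $113 = $113
Add to cost:
$113 + $113 = $226

$226


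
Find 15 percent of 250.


Convert percentage to decimal:
15% = 0.15
Multiply:
250 x 0.15 = 37.5

37.5


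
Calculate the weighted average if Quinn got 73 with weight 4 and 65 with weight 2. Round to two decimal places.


Weighted sum:
4 x 73 + 2 x 65 = 422
Total weight:
4 + 2 = 6
Weighted average:
422 / 6 = 70.3333... ≈ 70.33

70.33


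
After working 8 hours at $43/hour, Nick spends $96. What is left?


Calculate earnings:
8 x $43 = $344
Subtract spending:
$344 - $96 = $248

$248


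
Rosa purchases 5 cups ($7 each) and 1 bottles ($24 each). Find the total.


Cost of cups:
5 x $7 = $35
Cost of bottles:
1 x $24 = $24
Add both:
$35 + $24 = $59

$59


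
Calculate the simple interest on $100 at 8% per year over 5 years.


Use the formula I = P x R x T / 100
P x R x T = 100 x 8 x 5 = 4000
I = 4000 / 100 = $40

$40


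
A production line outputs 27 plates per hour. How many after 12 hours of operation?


Production rate: 27 plates per hour
Time: 12 hours
Total: 27 x 12 = 324 plates

324 plates


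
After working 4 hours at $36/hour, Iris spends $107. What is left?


Calculate earnings:
4 x $36 = $144
Subtract spending:
$144 - $107 = $37

$37


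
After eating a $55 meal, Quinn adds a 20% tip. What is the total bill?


Calculate the tip:
20% of $55 = $11
Add tip to meal cost:
$55 + $11 = $66

$66


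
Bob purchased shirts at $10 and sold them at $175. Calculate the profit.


Selling price = $175
Cost price = $10
Profit = selling price - cost price:
Profit = $175 - $10 = $165

$165


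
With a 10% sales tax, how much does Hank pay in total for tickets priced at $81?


Calculate the tax:
10% of $81 = $8.10
Add tax to price:
$81 + $8.10 = $89.10

$89.10


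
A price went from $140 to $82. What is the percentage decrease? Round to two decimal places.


Find the absolute change:
|82 - 140| = 58
Divide by original and multiply by 100:
58 / 140 x 100 = 41.4285...% ≈ 41.43%

41.43%


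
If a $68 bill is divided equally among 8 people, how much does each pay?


Total bill: $68
Number of people: 8
Each pays: $68 / 8 = $8.50

$8.50


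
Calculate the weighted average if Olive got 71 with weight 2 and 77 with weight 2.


Weighted sum:
2 x 71 + 2 x 77 = 296
Total weight:
2 + 2 = 4
Weighted average:
296 / 4 = 74

74


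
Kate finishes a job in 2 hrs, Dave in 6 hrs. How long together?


Kate's rate: 1/2 of the job per hour
Dave's rate: 1/6 of the job per hour
Combined rate: 1/2 + 1/6 = 2/3 per hour
Time = 1 / (2/3) = 3/2 = 1.5 hours

1.5 hours


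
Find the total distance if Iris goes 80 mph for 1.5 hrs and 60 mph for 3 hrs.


Leg 1 distance:
80 x 1.5 = 120 miles
Leg 2 distance:
60 x 3 = 180 miles
Total distance:
120 + 180 = 300 miles

300 miles


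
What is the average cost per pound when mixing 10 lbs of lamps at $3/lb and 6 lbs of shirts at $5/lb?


Cost of lamps:
10 x $3 = $30
Cost of shirts:
6 x $5 = $30
Total cost: $30 + $30 = $60
Total weight: 16 lbs
Average: $60 / 16 = $3.75/lb

$3.75/lb


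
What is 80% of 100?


Convert percentage to decimal:
80% = 0.8
Multiply:
100 x 0.8 = 80

80


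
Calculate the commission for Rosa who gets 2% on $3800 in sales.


Convert rate to decimal:
2% = 0.02
Multiply by sales:
$3800 x 0.02 = $76

$76


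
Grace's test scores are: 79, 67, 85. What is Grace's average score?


Add the scores:
79 + 67 + 85 = 231
Divide by the number of tests:
231 / 3 = 77

77


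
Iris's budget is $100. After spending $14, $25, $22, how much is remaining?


Add up expenses:
$14 + $25 + $22 = $61
Subtract from budget:
$100 - $61 = $39

$39


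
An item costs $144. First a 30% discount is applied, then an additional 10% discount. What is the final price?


First discount:
30% of $144 = $43.20
Price after first discount:
$144 - $43.20 = $100.80
Second discount:
10% of $100.80 = $10.08
Final price:
$100.80 - $10.08 = $90.72

$90.72


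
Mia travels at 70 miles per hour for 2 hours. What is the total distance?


Use the formula: distance = speed x time
Speed = 70 mph, Time = 2 hours
70 x 2 = 140 miles

140 miles


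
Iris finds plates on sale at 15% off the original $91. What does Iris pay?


Calculate the discount amount:
15% of $91 = $13.65
Subtract from original:
$91 - $13.65 = $77.35

$77.35


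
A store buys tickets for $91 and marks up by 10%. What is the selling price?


Calculate the markup amount:
10% of $91 = $9.10
Add to cost:
$91 + $9.10 = $100.10

$100.10


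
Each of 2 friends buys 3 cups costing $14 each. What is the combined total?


Cost per person:
3 x $14 = $42
Group total:
2 x $42 = $84

$84


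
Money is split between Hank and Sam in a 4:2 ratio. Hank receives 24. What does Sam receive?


Find the multiplier:
24 / 4 = 6
Apply to Sam's share:
2 x 6 = 12

12


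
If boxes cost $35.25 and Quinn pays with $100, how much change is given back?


Start with the amount paid:
$100
Subtract the price:
$100 - $35.25 = $64.75

$64.75


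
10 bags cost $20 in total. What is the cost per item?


Total cost: $20
Number of items: 10
Unit price: $20 / 10 = $2

$2


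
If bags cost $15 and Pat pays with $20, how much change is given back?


Start with the amount paid:
$20
Subtract the price:
$20 - $15 = $5

$5


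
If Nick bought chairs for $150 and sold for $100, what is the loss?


Selling price = $100
Cost price = $150
Loss = cost price - selling price:
Loss = $150 - $100 = $50

$50


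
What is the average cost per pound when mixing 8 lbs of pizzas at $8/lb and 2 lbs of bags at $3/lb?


Cost of pizzas:
8 x $8 = $64
Cost of bags:
2 x $3 = $6
Total cost: $64 + $6 = $70
Total weight: 10 lbs
Average: $70 / 10 = $7/lb

$7/lb


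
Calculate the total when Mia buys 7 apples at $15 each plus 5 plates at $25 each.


Cost of apples:
7 x $15 = $105
Cost of plates:
5 x $25 = $125
Add both:
$105 + $125 = $230

$230


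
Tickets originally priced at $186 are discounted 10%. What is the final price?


Calculate the discount amount:
10% of $186 = $18.60
Subtract from original:
$186 - $18.60 = $167.40

$167.40


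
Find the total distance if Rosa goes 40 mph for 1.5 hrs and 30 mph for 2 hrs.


Leg 1 distance:
40 x 1.5 = 60 miles
Leg 2 distance:
30 x 2 = 60 miles
Total distance:
60 + 60 = 120 miles

120 miles


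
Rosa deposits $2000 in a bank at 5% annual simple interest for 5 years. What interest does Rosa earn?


Use the formula I = P x R x T / 100
P x R x T = 2000 x 5 x 5 = 50000
I = 50000 / 100 = $500

$500


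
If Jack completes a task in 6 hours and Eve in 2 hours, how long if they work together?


Jack's rate: 1/6 of the job per hour
Eve's rate: 1/2 of the job per hour
Combined rate: 1/6 + 1/2 = 2/3 per hour
Time = 1 / (2/3) = 3/2 = 1.5 hours

1.5 hours


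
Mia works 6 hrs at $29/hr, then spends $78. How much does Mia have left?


Calculate earnings:
6 x $29 = $174
Subtract spending:
$174 - $78 = $96

$96


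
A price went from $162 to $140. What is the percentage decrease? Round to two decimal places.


Find the absolute change:
|140 - 162| = 22
Divide by original and multiply by 100:
22 / 162 x 100 = 13.5802...% ≈ 13.58%

13.58%


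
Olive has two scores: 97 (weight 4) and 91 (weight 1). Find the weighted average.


Weighted sum:
4 x 97 + 1 x 91 = 479
Total weight:
4 + 1 = 5
Weighted average:
479 / 5 = 95.8

95.8


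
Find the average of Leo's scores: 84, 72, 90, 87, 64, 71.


Add the scores:
84 + 72 + 90 + 87 + 64 + 71 = 468
Divide by the number of tests:
468 / 6 = 78

78


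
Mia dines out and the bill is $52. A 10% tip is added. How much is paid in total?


Calculate the tip:
10% of $52 = $5.20
Add tip to meal cost:
$52 + $5.20 = $57.20

$57.20


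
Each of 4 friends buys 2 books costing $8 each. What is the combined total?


Cost per person:
2 x $8 = $16
Group total:
4 x $16 = $64

$64


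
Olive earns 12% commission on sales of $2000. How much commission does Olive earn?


Convert rate to decimal:
12% = 0.12
Multiply by sales:
$2000 x 0.12 = $240

$240


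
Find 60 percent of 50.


Convert percentage to decimal:
60% = 0.6
Multiply:
50 x 0.6 = 30

30


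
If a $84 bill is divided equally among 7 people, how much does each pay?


Total bill: $84
Number of people: 7
Each pays: $84 / 7 = $12

$12


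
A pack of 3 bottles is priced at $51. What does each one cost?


Total cost: $51
Number of items: 3
Unit price: $51 / 3 = $17

$17


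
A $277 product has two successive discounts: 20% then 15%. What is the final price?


First discount:
20% of $277 = $55.40
Price after first discount:
$277 - $55.40 = $221.60
Second discount:
15% of $221.60 = $33.24
Final price:
$221.60 - $33.24 = $188.36

$188.36


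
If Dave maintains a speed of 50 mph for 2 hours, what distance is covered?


Use the formula: distance = speed x time
Speed = 50 mph, Time = 2 hours
50 x 2 = 100 miles

100 miles


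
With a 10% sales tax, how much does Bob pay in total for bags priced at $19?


Calculate the tax:
10% of $19 = $1.90
Add tax to price:
$19 + $1.90 = $20.90

$20.90


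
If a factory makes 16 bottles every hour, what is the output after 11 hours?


Production rate: 16 bottles per hour
Time: 11 hours
Total: 16 x 11 = 176 bottles

176 bottles


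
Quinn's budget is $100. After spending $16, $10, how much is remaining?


Add up expenses:
$16 + $10 = $26
Subtract from budget:
$100 - $26 = $74

$74


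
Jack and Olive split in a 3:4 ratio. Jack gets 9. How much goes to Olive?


Find the multiplier:
9 / 3 = 3
Apply to Olive's share:
4 x 3 = 12

12


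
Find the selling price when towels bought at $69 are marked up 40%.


Calculate the markup amount:
40% of $69 = $27.60
Add to cost:
$69 + $27.60 = $96.60

$96.60


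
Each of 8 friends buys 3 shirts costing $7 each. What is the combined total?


Cost per person:
3 x $7 = $21
Group total:
8 x $21 = $168

$168


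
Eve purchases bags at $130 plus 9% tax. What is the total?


Calculate the tax:
9% of $130 = $11.70
Add tax to price:
$130 + $11.70 = $141.70

$141.70


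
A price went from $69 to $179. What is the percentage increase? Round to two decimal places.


Find the absolute change:
|179 - 69| = 110
Divide by original and multiply by 100:
110 / 69 x 100 = 159.4202...% ≈ 159.42%

159.42%


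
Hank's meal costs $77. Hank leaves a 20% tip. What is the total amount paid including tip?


Calculate the tip:
20% of $77 = $15.40
Add tip to meal cost:
$77 + $15.40 = $92.40

$92.40


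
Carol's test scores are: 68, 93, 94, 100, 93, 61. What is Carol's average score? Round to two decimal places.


Add the scores:
68 + 93 + 94 + 100 + 93 + 61 = 509
Divide by the number of tests:
509 / 6 = 84.8333... ≈ 84.83

84.83


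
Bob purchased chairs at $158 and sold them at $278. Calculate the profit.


Selling price = $278
Cost price = $158
Profit = selling price - cost price:
Profit = $278 - $158 = $120

$120


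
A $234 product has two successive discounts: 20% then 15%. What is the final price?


First discount:
20% of $234 = $46.80
Price after first discount:
$234 - $46.80 = $187.20
Second discount:
15% of $187.20 = $28.08
Final price:
$187.20 - $28.08 = $159.12

$159.12


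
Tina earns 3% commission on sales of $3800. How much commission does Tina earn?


Convert rate to decimal:
3% = 0.03
Multiply by sales:
$3800 x 0.03 = $114

$114


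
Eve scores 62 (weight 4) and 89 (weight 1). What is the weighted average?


Weighted sum:
4 x 62 + 1 x 89 = 337
Total weight:
4 + 1 = 5
Weighted average:
337 / 5 = 67.4

67.4


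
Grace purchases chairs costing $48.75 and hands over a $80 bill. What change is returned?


Start with the amount paid:
$80
Subtract the price:
$80 - $48.75 = $31.25

$31.25


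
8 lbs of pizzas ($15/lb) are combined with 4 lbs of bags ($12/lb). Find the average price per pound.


Cost of pizzas:
8 x $15 = $120
Cost of bags:
4 x $12 = $48
Total cost: $120 + $48 = $168
Total weight: 12 lbs
Average: $168 / 12 = $14/lb

$14/lb


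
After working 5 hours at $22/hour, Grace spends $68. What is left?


Calculate earnings:
5 x $22 = $110
Subtract spending:
$110 - $68 = $42

$42


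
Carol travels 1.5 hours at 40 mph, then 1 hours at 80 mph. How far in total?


Leg 1 distance:
40 x 1.5 = 60 miles
Leg 2 distance:
80 x 1 = 80 miles
Total distance:
60 + 80 = 140 miles

140 miles


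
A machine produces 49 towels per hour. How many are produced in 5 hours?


Production rate: 49 towels per hour
Time: 5 hours
Total: 49 x 5 = 245 towels

245 towels


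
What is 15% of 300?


Convert percentage to decimal:
15% = 0.15
Multiply:
300 x 0.15 = 45

45


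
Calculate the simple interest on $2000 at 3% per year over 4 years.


Use the formula I = P x R x T / 100
P x R x T = 2000 x 3 x 4 = 24000
I = 24000 / 100 = $240

$240


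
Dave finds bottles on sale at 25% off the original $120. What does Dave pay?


Calculate the discount amount:
25% of $120 = $30
Subtract from original:
$120 - $30 = $90

$90


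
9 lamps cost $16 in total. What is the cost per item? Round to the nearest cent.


Total cost: $16
Number of items: 9
Unit price: $16 / 9 = $1.7777... ≈ $1.78

$1.78


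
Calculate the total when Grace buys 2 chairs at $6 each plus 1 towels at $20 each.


Cost of chairs:
2 x $6 = $12
Cost of towels:
1 x $20 = $20
Add both:
$12 + $20 = $32

$32


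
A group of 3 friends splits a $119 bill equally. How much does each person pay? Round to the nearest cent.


Total bill: $119
Number of people: 3
Each pays: $119 / 3 = $39.6666... ≈ $39.67

$39.67


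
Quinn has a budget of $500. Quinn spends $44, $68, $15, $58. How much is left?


Add up expenses:
$44 + $68 + $15 + $58 = $185
Subtract from budget:
$500 - $185 = $315

$315


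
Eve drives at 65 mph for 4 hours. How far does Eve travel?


Use the formula: distance = speed x time
Speed = 65 mph, Time = 4 hours
65 x 4 = 260 miles

260 miles


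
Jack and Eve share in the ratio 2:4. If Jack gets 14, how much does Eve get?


Find the multiplier:
14 / 2 = 7
Apply to Eve's share:
4 x 7 = 28

28


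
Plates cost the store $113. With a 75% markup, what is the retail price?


Calculate the markup amount:
75% of $113 = $84.75
Add to cost:
$113 + $84.75 = $197.75

$197.75


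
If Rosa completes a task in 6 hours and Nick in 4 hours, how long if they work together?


Rosa's rate: 1/6 of the job per hour
Nick's rate: 1/4 of the job per hour
Combined rate: 1/6 + 1/4 = 5/12 per hour
Time = 1 / (5/12) = 12/5 = 2.4 hours

2.4 hours


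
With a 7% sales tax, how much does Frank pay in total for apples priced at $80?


Calculate the tax:
7% of $80 = $5.60
Add tax to price:
$80 + $5.60 = $85.60

$85.60


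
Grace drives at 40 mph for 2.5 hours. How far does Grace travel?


Use the formula: distance = speed x time
Speed = 40 mph, Time = 2.5 hours
40 x 2.5 = 100 miles

100 miles


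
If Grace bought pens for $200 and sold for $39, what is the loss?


Selling price = $39
Cost price = $200
Loss = cost price - selling price:
Loss = $200 - $39 = $161

$161


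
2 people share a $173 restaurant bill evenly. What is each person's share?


Total bill: $173
Number of people: 2
Each pays: $173 / 2 = $86.50

$86.50


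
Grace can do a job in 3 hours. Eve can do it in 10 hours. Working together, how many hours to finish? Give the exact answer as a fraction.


Grace's rate: 1/3 of the job per hour
Eve's rate: 1/10 of the job per hour
Combined rate: 1/3 + 1/10 = 13/30 per hour
Time = 1 / (13/30) = 30/13 hours (≈ 2.31 hours)

30/13 hours


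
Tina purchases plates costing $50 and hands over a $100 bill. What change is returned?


Start with the amount paid:
$100
Subtract the price:
$100 - $50 = $50

$50


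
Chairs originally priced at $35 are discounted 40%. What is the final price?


Calculate the discount amount:
40% of $35 = $14
Subtract from original:
$35 - $14 = $21

$21


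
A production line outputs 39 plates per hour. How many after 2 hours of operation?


Production rate: 39 plates per hour
Time: 2 hours
Total: 39 x 2 = 78 plates

78 plates


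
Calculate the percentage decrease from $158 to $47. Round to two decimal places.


Find the absolute change:
|47 - 158| = 111
Divide by original and multiply by 100:
111 / 158 x 100 = 70.2531...% ≈ 70.25%

70.25%


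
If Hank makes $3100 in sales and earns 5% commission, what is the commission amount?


Convert rate to decimal:
5% = 0.05
Multiply by sales:
$3100 x 0.05 = $155

$155


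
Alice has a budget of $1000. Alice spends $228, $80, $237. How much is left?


Add up expenses:
$228 + $80 + $237 = $545
Subtract from budget:
$1000 - $545 = $455

$455


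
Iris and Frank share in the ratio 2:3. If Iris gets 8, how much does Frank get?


Find the multiplier:
8 / 2 = 4
Apply to Frank's share:
3 x 4 = 12

12


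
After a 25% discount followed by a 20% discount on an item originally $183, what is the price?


First discount:
25% of $183 = $45.75
Price after first discount:
$183 - $45.75 = $137.25
Second discount:
20% of $137.25 = $27.45
Final price:
$137.25 - $27.45 = $109.80

$109.80


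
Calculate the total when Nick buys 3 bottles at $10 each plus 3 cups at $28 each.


Cost of bottles:
3 x $10 = $30
Cost of cups:
3 x $28 = $84
Add both:
$30 + $84 = $114

$114


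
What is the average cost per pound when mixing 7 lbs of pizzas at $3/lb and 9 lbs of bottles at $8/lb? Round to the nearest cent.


Cost of pizzas:
7 x $3 = $21
Cost of bottles:
9 x $8 = $72
Total cost: $21 + $72 = $93
Total weight: 16 lbs
Average: $93 / 16 = $5.8125 ≈ $5.81/lb

$5.81/lb


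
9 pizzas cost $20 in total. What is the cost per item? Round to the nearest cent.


Total cost: $20
Number of items: 9
Unit price: $20 / 9 = $2.2222... ≈ $2.22

$2.22


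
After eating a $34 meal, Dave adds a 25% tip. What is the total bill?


Calculate the tip:
25% of $34 = $8.50
Add tip to meal cost:
$34 + $8.50 = $42.50

$42.50


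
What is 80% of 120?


Convert percentage to decimal:
80% = 0.8
Multiply:
120 x 0.8 = 96

96


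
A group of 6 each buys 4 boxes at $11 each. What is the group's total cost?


Cost per person:
4 x $11 = $44
Group total:
6 x $44 = $264

$264


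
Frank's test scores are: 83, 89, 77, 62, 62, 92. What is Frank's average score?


Add the scores:
83 + 89 + 77 + 62 + 62 + 92 = 465
Divide by the number of tests:
465 / 6 = 77.5

77.5


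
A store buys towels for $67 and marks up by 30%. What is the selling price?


Calculate the markup amount:
30% of $67 = $20.10
Add to cost:
$67 + $20.10 = $87.10

$87.10


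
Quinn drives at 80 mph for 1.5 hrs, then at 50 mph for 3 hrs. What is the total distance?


Leg 1 distance:
80 x 1.5 = 120 miles
Leg 2 distance:
50 x 3 = 150 miles
Total distance:
120 + 150 = 270 miles

270 miles


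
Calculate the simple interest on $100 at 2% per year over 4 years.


Use the formula I = P x R x T / 100
P x R x T = 100 x 2 x 4 = 800
I = 800 / 100 = $8

$8


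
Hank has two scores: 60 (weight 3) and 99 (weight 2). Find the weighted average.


Weighted sum:
3 x 60 + 2 x 99 = 378
Total weight:
3 + 2 = 5
Weighted average:
378 / 5 = 75.6

75.6


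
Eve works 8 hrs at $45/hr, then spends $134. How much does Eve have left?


Calculate earnings:
8 x $45 = $360
Subtract spending:
$360 - $134 = $226

$226


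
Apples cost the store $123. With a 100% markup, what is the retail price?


Calculate the markup amount:
100% of $123 = $123
Add to cost:
$123 + $123 = $246

$246


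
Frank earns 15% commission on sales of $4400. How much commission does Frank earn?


Convert rate to decimal:
15% = 0.15
Multiply by sales:
$4400 x 0.15 = $660

$660


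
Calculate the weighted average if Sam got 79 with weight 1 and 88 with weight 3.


Weighted sum:
1 x 79 + 3 x 88 = 343
Total weight:
1 + 3 = 4
Weighted average:
343 / 4 = 85.75

85.75


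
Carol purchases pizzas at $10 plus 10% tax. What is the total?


Calculate the tax:
10% of $10 = $1
Add tax to price:
$10 + $1 = $11

$11


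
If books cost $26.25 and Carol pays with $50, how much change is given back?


Start with the amount paid:
$50
Subtract the price:
$50 - $26.25 = $23.75

$23.75


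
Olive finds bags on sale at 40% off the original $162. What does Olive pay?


Calculate the discount amount:
40% of $162 = $64.80
Subtract from original:
$162 - $64.80 = $97.20

$97.20


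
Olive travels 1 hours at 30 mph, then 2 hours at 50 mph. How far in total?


Leg 1 distance:
30 x 1 = 30 miles
Leg 2 distance:
50 x 2 = 100 miles
Total distance:
30 + 100 = 130 miles

130 miles


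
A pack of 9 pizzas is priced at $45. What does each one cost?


Total cost: $45
Number of items: 9
Unit price: $45 / 9 = $5

$5


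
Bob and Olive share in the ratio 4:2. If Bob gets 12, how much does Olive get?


Find the multiplier:
12 / 4 = 3
Apply to Olive's share:
2 x 3 = 6

6


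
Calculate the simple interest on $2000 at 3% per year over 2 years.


Use the formula I = P x R x T / 100
P x R x T = 2000 x 3 x 2 = 12000
I = 12000 / 100 = $120

$120


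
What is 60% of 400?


Convert percentage to decimal:
60% = 0.6
Multiply:
400 x 0.6 = 240

240


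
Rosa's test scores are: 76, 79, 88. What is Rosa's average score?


Add the scores:
76 + 79 + 88 = 243
Divide by the number of tests:
243 / 3 = 81

81


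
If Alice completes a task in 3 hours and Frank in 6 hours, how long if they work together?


Alice's rate: 1/3 of the job per hour
Frank's rate: 1/6 of the job per hour
Combined rate: 1/3 + 1/6 = 1/2 per hour
Time = 1 / (1/2) = 2 hours

2 hours


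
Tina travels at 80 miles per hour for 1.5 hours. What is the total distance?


Use the formula: distance = speed x time
Speed = 80 mph, Time = 1.5 hours
80 x 1.5 = 120 miles

120 miles


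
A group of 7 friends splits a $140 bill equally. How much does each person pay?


Total bill: $140
Number of people: 7
Each pays: $140 / 7 = $20

$20


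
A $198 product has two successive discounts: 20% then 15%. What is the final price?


First discount:
20% of $198 = $39.60
Price after first discount:
$198 - $39.60 = $158.40
Second discount:
15% of $158.40 = $23.76
Final price:
$158.40 - $23.76 = $134.64

$134.64


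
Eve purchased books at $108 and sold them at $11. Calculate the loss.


Selling price = $11
Cost price = $108
Loss = cost price - selling price:
Loss = $108 - $11 = $97

$97


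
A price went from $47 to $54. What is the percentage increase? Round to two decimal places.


Find the absolute change:
|54 - 47| = 7
Divide by original and multiply by 100:
7 / 47 x 100 = 14.8936...% ≈ 14.89%

14.89%


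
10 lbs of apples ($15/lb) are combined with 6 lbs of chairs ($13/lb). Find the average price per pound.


Cost of apples:
10 x $15 = $150
Cost of chairs:
6 x $13 = $78
Total cost: $150 + $78 = $228
Total weight: 16 lbs
Average: $228 / 16 = $14.25/lb

$14.25/lb


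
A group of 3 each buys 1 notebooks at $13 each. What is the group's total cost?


Cost per person:
1 x $13 = $13
Group total:
3 x $13 = $39

$39


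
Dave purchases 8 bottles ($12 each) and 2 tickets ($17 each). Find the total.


Cost of bottles:
8 x $12 = $96
Cost of tickets:
2 x $17 = $34
Add both:
$96 + $34 = $130

$130


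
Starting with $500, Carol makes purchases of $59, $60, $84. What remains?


Add up expenses:
$59 + $60 + $84 = $203
Subtract from budget:
$500 - $203 = $297

$297


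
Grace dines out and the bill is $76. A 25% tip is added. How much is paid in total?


Calculate the tip:
25% of $76 = $19
Add tip to meal cost:
$76 + $19 = $95

$95


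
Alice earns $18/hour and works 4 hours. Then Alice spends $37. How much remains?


Calculate earnings:
4 x $18 = $72
Subtract spending:
$72 - $37 = $35

$35


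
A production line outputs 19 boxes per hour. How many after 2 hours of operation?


Production rate: 19 boxes per hour
Time: 2 hours
Total: 19 x 2 = 38 boxes

38 boxes


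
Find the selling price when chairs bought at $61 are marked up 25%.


Calculate the markup amount:
25% of $61 = $15.25
Add to cost:
$61 + $15.25 = $76.25

$76.25


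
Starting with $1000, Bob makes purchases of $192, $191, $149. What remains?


Add up expenses:
$192 + $191 + $149 = $532
Subtract from budget:
$1000 - $532 = $468

$468


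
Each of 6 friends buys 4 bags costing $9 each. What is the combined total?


Cost per person:
4 x $9 = $36
Group total:
6 x $36 = $216

$216


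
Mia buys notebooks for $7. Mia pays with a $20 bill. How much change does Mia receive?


Start with the amount paid:
$20
Subtract the price:
$20 - $7 = $13

$13


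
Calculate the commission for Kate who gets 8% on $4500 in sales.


Convert rate to decimal:
8% = 0.08
Multiply by sales:
$4500 x 0.08 = $360

$360


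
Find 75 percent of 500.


Convert percentage to decimal:
75% = 0.75
Multiply:
500 x 0.75 = 375

375


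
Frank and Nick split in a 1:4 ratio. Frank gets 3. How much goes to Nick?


Find the multiplier:
3 / 1 = 3
Apply to Nick's share:
4 x 3 = 12

12


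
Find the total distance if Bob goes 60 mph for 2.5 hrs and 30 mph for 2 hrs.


Leg 1 distance:
60 x 2.5 = 150 miles
Leg 2 distance:
30 x 2 = 60 miles
Total distance:
150 + 60 = 210 miles

210 miles


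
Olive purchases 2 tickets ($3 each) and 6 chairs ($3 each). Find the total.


Cost of tickets:
2 x $3 = $6
Cost of chairs:
6 x $3 = $18
Add both:
$6 + $18 = $24

$24


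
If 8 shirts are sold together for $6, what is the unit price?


Total cost: $6
Number of items: 8
Unit price: $6 / 8 = $0.75

$0.75


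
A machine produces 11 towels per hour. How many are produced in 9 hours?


Production rate: 11 towels per hour
Time: 9 hours
Total: 11 x 9 = 99 towels

99 towels


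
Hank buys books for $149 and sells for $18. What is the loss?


Selling price = $18
Cost price = $149
Loss = cost price - selling price:
Loss = $149 - $18 = $131

$131


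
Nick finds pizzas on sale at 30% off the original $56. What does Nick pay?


Calculate the discount amount:
30% of $56 = $16.80
Subtract from original:
$56 - $16.80 = $39.20

$39.20


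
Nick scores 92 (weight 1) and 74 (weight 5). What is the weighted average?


Weighted sum:
1 x 92 + 5 x 74 = 462
Total weight:
1 + 5 = 6
Weighted average:
462 / 6 = 77

77


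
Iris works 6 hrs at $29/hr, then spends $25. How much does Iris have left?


Calculate earnings:
6 x $29 = $174
Subtract spending:
$174 - $25 = $149

$149


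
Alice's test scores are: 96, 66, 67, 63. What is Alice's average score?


Add the scores:
96 + 66 + 67 + 63 = 292
Divide by the number of tests:
292 / 4 = 73

73


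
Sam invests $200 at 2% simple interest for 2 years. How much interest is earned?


Use the formula I = P x R x T / 100
P x R x T = 200 x 2 x 2 = 800
I = 800 / 100 = $8

$8


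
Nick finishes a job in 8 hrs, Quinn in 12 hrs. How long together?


Nick's rate: 1/8 of the job per hour
Quinn's rate: 1/12 of the job per hour
Combined rate: 1/8 + 1/12 = 5/24 per hour
Time = 1 / (5/24) = 24/5 = 4.8 hours

4.8 hours


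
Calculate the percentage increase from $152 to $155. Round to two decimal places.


Find the absolute change:
|155 - 152| = 3
Divide by original and multiply by 100:
3 / 152 x 100 = 1.9736...% ≈ 1.97%

1.97%


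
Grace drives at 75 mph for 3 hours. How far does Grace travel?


Use the formula: distance = speed x time
Speed = 75 mph, Time = 3 hours
75 x 3 = 225 miles

225 miles


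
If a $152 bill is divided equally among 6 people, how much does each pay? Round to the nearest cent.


Total bill: $152
Number of people: 6
Each pays: $152 / 6 = $25.3333... ≈ $25.33

$25.33


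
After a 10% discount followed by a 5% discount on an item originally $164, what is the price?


First discount:
10% of $164 = $16.40
Price after first discount:
$164 - $16.40 = $147.60
Second discount:
5% of $147.60 = $7.38
Final price:
$147.60 - $7.38 = $140.22

$140.22


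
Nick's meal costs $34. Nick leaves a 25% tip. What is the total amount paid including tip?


Calculate the tip:
25% of $34 = $8.50
Add tip to meal cost:
$34 + $8.50 = $42.50

$42.50


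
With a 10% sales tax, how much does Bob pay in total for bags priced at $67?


Calculate the tax:
10% of $67 = $6.70
Add tax to price:
$67 + $6.70 = $73.70

$73.70


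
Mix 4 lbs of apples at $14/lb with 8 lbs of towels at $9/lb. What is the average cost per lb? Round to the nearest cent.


Cost of apples:
4 x $14 = $56
Cost of towels:
8 x $9 = $72
Total cost: $56 + $72 = $128
Total weight: 12 lbs
Average: $128 / 12 = $10.6666... ≈ $10.67/lb

$10.67/lb


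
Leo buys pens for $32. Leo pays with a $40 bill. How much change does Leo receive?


Start with the amount paid:
$40
Subtract the price:
$40 - $32 = $8

$8


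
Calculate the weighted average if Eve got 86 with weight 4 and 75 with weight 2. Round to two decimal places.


Weighted sum:
4 x 86 + 2 x 75 = 494
Total weight:
4 + 2 = 6
Weighted average:
494 / 6 = 82.3333... ≈ 82.33

82.33


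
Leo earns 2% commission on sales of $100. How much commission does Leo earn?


Convert rate to decimal:
2% = 0.02
Multiply by sales:
$100 x 0.02 = $2

$2


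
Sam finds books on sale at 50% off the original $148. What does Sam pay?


Calculate the discount amount:
50% of $148 = $74
Subtract from original:
$148 - $74 = $74

$74


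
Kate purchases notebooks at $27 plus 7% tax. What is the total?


Calculate the tax:
7% of $27 = $1.89
Add tax to price:
$27 + $1.89 = $28.89

$28.89


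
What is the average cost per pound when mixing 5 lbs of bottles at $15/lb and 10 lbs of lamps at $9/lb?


Cost of bottles:
5 x $15 = $75
Cost of lamps:
10 x $9 = $90
Total cost: $75 + $90 = $165
Total weight: 15 lbs
Average: $165 / 15 = $11/lb

$11/lb


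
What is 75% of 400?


Convert percentage to decimal:
75% = 0.75
Multiply:
400 x 0.75 = 300

300


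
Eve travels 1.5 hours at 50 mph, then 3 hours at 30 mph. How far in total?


Leg 1 distance:
50 x 1.5 = 75 miles
Leg 2 distance:
30 x 3 = 90 miles
Total distance:
75 + 90 = 165 miles

165 miles


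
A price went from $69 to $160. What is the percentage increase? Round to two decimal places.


Find the absolute change:
|160 - 69| = 91
Divide by original and multiply by 100:
91 / 69 x 100 = 131.8840...% ≈ 131.88%

131.88%


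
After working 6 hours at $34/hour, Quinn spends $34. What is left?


Calculate earnings:
6 x $34 = $204
Subtract spending:
$204 - $34 = $170

$170


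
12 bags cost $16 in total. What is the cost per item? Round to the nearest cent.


Total cost: $16
Number of items: 12
Unit price: $16 / 12 = $1.3333... ≈ $1.33

$1.33


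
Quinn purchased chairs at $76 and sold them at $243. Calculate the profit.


Selling price = $243
Cost price = $76
Profit = selling price - cost price:
Profit = $243 - $76 = $167

$167


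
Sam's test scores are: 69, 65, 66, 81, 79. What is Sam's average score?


Add the scores:
69 + 65 + 66 + 81 + 79 = 360
Divide by the number of tests:
360 / 5 = 72

72


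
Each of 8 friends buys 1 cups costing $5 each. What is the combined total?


Cost per person:
1 x $5 = $5
Group total:
8 x $5 = $40

$40


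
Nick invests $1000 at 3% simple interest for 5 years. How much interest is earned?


Use the formula I = P x R x T / 100
P x R x T = 1000 x 3 x 5 = 15000
I = 15000 / 100 = $150

$150


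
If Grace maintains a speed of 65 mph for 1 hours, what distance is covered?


Use the formula: distance = speed x time
Speed = 65 mph, Time = 1 hours
65 x 1 = 65 miles

65 miles


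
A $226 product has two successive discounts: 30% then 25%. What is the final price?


First discount:
30% of $226 = $67.80
Price after first discount:
$226 - $67.80 = $158.20
Second discount:
25% of $158.20 = $39.55
Final price:
$158.20 - $39.55 = $118.65

$118.65
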